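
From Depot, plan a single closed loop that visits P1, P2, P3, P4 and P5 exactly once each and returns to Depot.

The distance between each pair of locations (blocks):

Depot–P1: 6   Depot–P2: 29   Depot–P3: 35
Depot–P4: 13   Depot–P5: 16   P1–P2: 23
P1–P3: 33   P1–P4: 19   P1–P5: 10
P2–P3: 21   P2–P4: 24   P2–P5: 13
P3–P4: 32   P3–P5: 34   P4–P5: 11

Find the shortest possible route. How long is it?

There are 60 distinct closed tours to check (reversals are equivalent).
Depot-P1-P2-P3-P4-P5-Depot: 6+23+21+32+11+16 = 109
Depot-P1-P2-P3-P5-P4-Depot: 6+23+21+34+11+13 = 108
Depot-P1-P2-P4-P3-P5-Depot: 6+23+24+32+34+16 = 135
Depot-P1-P2-P4-P5-P3-Depot: 6+23+24+11+34+35 = 133
Depot-P1-P2-P5-P3-P4-Depot: 6+23+13+34+32+13 = 121
Depot-P1-P2-P5-P4-P3-Depot: 6+23+13+11+32+35 = 120
Depot-P1-P3-P2-P4-P5-Depot: 6+33+21+24+11+16 = 111
Depot-P1-P3-P2-P5-P4-Depot: 6+33+21+13+11+13 = 97
Depot-P1-P3-P4-P2-P5-Depot: 6+33+32+24+13+16 = 124
Depot-P1-P3-P4-P5-P2-Depot: 6+33+32+11+13+29 = 124
Depot-P1-P3-P5-P2-P4-Depot: 6+33+34+13+24+13 = 123
Depot-P1-P3-P5-P4-P2-Depot: 6+33+34+11+24+29 = 137
Depot-P1-P4-P2-P3-P5-Depot: 6+19+24+21+34+16 = 120
Depot-P1-P4-P2-P5-P3-Depot: 6+19+24+13+34+35 = 131
… (46 more)
Depot-P1-P5-P2-P3-P4-Depot: 6+10+13+21+32+13 = 95  ← best
The minimum is 95.
One optimal route: Depot → P1 → P5 → P2 → P3 → P4 → Depot (or its reverse).

95 blocks — the shortest possible round trip.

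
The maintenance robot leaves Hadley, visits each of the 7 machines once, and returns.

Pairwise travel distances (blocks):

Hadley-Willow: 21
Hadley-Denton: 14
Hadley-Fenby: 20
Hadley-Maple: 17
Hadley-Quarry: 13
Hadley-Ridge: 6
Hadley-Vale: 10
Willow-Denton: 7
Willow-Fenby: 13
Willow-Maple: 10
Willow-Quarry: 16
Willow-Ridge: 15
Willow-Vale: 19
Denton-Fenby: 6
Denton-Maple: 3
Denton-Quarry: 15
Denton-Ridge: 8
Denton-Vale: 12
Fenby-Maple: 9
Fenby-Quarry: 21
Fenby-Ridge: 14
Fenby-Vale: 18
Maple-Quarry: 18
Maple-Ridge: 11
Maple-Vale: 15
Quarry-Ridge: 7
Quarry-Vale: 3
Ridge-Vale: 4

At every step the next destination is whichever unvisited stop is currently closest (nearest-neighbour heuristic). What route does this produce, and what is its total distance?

74 blocks along Hadley → Ridge → Vale → Quarry → Denton → Maple → Fenby → Willow → Hadley.

Hadley → [Ridge:6 / Vale:10 / Quarry:13 / Denton:14 / Maple:17 / Fenby:20 / Willow:21] → Ridge (6)
Ridge → [Vale:4 / Quarry:7 / Denton:8 / Maple:11 / Fenby:14 / Willow:15] → Vale (4)
Vale → [Quarry:3 / Denton:12 / Maple:15 / Fenby:18 / Willow:19] → Quarry (3)
Quarry → [Denton:15 / Willow:16 / Maple:18 / Fenby:21] → Denton (15)
Denton → [Maple:3 / Fenby:6 / Willow:7] → Maple (3)
Maple → [Fenby:9 / Willow:10] → Fenby (9)
Fenby → [Willow:13] → Willow (13)
Return Willow→Hadley: 21.
Total = 6 + 4 + 3 + 15 + 3 + 9 + 13 + 21 = 74.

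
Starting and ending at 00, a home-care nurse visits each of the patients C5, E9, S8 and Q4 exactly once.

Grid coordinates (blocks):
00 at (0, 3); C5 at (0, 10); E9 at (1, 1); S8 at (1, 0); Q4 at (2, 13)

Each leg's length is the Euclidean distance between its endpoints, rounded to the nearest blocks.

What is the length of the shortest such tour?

Minimum total distance: 27 blocks.

00→C5→E9→S8→Q4→00: 7+9+1+13+10 = 40
00→C5→E9→Q4→S8→00: 7+9+12+13+3 = 44
00→C5→S8→E9→Q4→00: 7+10+1+12+10 = 40
00→C5→S8→Q4→E9→00: 7+10+13+12+2 = 44
00→C5→Q4→E9→S8→00: 7+4+12+1+3 = 27
00→C5→Q4→S8→E9→00: 7+4+13+1+2 = 27
00→E9→C5→S8→Q4→00: 2+9+10+13+10 = 44
00→E9→C5→Q4→S8→00: 2+9+4+13+3 = 31
00→E9→S8→C5→Q4→00: 2+1+10+4+10 = 27
00→E9→Q4→C5→S8→00: 2+12+4+10+3 = 31
00→S8→C5→E9→Q4→00: 3+10+9+12+10 = 44
00→S8→E9→C5→Q4→00: 3+1+9+4+10 = 27
The minimum is 27.
One optimal route: 00 → C5 → Q4 → E9 → S8 → 00 (or its reverse).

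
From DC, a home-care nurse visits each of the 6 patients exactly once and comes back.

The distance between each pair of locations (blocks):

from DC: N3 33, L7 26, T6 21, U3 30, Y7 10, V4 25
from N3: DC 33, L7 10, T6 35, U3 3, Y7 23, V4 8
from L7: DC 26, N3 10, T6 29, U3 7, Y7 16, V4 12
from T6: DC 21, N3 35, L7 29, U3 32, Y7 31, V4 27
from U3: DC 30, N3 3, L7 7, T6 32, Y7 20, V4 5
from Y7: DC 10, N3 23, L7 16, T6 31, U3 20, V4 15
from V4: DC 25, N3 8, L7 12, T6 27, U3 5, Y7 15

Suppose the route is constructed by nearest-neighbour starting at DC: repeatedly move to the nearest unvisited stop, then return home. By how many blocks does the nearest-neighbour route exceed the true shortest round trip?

DC: Y7=10, T6=21, V4=25, L7=26, U3=30, N3=33 ⇒ Y7
Y7: V4=15, L7=16, U3=20, N3=23, T6=31 ⇒ V4
V4: U3=5, N3=8, L7=12, T6=27 ⇒ U3
U3: N3=3, L7=7, T6=32 ⇒ N3
N3: L7=10, T6=35 ⇒ L7
L7: T6=29 ⇒ T6
NN route DC → Y7 → V4 → U3 → N3 → L7 → T6 → DC costs 93.
Optimal: DC → T6 → V4 → N3 → U3 → L7 → Y7 → DC costs 92 (by enumerating all 360 distinct tours).
Excess = 93 − 92 = 1.

The nearest-neighbour route is 1 blocks longer than optimal.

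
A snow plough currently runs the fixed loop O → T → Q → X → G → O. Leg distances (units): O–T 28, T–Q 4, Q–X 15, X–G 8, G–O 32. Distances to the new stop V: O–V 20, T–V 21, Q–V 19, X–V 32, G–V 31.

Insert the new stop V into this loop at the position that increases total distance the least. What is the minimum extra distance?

Adding 13 by placing V on the O–T leg.

Insertion cost between consecutive stops i–j is d(i,V) + d(V,j) − d(i,j):
  between O and T: 20 + 21 − 28 = 13
  between T and Q: 21 + 19 − 4 = 36
  between Q and X: 19 + 32 − 15 = 36
  between X and G: 32 + 31 − 8 = 55
  between G and O: 31 + 20 − 32 = 19
Cheapest insertion is between O and T, adding 13.
New total = 87 + 13 = 100.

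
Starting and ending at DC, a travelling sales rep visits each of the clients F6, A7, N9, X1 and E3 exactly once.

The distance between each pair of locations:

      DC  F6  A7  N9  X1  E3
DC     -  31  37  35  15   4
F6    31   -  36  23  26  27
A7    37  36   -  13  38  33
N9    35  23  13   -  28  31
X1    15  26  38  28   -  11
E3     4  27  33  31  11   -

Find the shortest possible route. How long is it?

Minimum total distance: 114.

There are 60 distinct closed tours to check (reversals are equivalent).
DC - F6 - A7 - N9 - X1 - E3 - DC: 31+36+13+28+11+4 = 123
DC - F6 - A7 - N9 - E3 - X1 - DC: 31+36+13+31+11+15 = 137
DC - F6 - A7 - X1 - N9 - E3 - DC: 31+36+38+28+31+4 = 168
DC - F6 - A7 - X1 - E3 - N9 - DC: 31+36+38+11+31+35 = 182
DC - F6 - A7 - E3 - N9 - X1 - DC: 31+36+33+31+28+15 = 174
DC - F6 - A7 - E3 - X1 - N9 - DC: 31+36+33+11+28+35 = 174
DC - F6 - N9 - A7 - X1 - E3 - DC: 31+23+13+38+11+4 = 120
DC - F6 - N9 - A7 - E3 - X1 - DC: 31+23+13+33+11+15 = 126
DC - F6 - N9 - X1 - A7 - E3 - DC: 31+23+28+38+33+4 = 157
DC - F6 - N9 - X1 - E3 - A7 - DC: 31+23+28+11+33+37 = 163
DC - F6 - N9 - E3 - A7 - X1 - DC: 31+23+31+33+38+15 = 171
DC - F6 - N9 - E3 - X1 - A7 - DC: 31+23+31+11+38+37 = 171
DC - F6 - X1 - A7 - N9 - E3 - DC: 31+26+38+13+31+4 = 143
DC - F6 - X1 - A7 - E3 - N9 - DC: 31+26+38+33+31+35 = 194
… (46 more)
DC - A7 - N9 - F6 - X1 - E3 - DC: 37+13+23+26+11+4 = 114  ← best
The minimum is 114.
One optimal route: DC → A7 → N9 → F6 → X1 → E3 → DC (or its reverse).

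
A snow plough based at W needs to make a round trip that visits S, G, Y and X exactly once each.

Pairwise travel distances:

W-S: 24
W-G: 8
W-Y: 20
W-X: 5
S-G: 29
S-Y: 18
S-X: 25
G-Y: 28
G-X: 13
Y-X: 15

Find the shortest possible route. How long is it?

There are 12 distinct closed tours to check (reversals are equivalent).
W-S-G-Y-X-W: 24+29+28+15+5 = 101
W-S-G-X-Y-W: 24+29+13+15+20 = 101
W-S-Y-G-X-W: 24+18+28+13+5 = 88
W-S-Y-X-G-W: 24+18+15+13+8 = 78
W-S-X-G-Y-W: 24+25+13+28+20 = 110
W-S-X-Y-G-W: 24+25+15+28+8 = 100
W-G-S-Y-X-W: 8+29+18+15+5 = 75
W-G-S-X-Y-W: 8+29+25+15+20 = 97
W-G-Y-S-X-W: 8+28+18+25+5 = 84
W-G-X-S-Y-W: 8+13+25+18+20 = 84
W-Y-S-G-X-W: 20+18+29+13+5 = 85
W-Y-G-S-X-W: 20+28+29+25+5 = 107
The minimum is 75.
One optimal route: W → G → S → Y → X → W (or its reverse).

Minimum total distance: 75.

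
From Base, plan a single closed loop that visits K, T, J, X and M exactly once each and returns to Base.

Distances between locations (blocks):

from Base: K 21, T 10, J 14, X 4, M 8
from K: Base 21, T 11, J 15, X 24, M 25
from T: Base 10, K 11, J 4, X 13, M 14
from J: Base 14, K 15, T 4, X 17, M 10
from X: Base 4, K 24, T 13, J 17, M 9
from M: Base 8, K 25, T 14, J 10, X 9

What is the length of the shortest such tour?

Base → K → T → J → X → M → Base: 21+11+4+17+9+8 = 70
Base → K → T → J → M → X → Base: 21+11+4+10+9+4 = 59
Base → K → T → X → J → M → Base: 21+11+13+17+10+8 = 80
Base → K → T → X → M → J → Base: 21+11+13+9+10+14 = 78
Base → K → T → M → J → X → Base: 21+11+14+10+17+4 = 77
Base → K → T → M → X → J → Base: 21+11+14+9+17+14 = 86
Base → K → J → T → X → M → Base: 21+15+4+13+9+8 = 70
Base → K → J → T → M → X → Base: 21+15+4+14+9+4 = 67
Base → K → J → X → T → M → Base: 21+15+17+13+14+8 = 88
Base → K → J → X → M → T → Base: 21+15+17+9+14+10 = 86
Base → K → J → M → T → X → Base: 21+15+10+14+13+4 = 77
Base → K → J → M → X → T → Base: 21+15+10+9+13+10 = 78
Base → K → X → T → J → M → Base: 21+24+13+4+10+8 = 80
Base → K → X → T → M → J → Base: 21+24+13+14+10+14 = 96
… (46 more)
The minimum is 59.
One optimal route: Base → K → T → J → M → X → Base (or its reverse).

59 blocks — the shortest possible round trip.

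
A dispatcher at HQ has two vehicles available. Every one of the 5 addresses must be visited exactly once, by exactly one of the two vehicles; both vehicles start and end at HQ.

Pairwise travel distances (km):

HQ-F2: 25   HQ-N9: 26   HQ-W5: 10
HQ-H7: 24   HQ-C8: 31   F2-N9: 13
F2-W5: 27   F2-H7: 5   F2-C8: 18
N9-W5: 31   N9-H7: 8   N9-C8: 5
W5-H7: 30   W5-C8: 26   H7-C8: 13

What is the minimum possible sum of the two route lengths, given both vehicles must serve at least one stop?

There are 2^4 − 1 = 15 ways to divide the 5 stops into two non-empty groups. For each, the best each vehicle can do is its own shortest tour through its group:
  {F2} + {N9, W5, H7, C8}: 50 + 73 = 123
  {N9} + {F2, W5, H7, C8}: 52 + 79 = 131
  {F2, N9} + {W5, H7, C8}: 64 + 73 = 137
  {W5} + {F2, N9, H7, C8}: 20 + 74 = 94
  {F2, W5} + {N9, H7, C8}: 62 + 68 = 130
  {N9, W5} + {F2, H7, C8}: 67 + 74 = 141
  … (15 splits in total)
Best: vehicle 1 HQ → W5 → HQ = 20; vehicle 2 HQ → F2 → H7 → N9 → C8 → HQ = 74; combined 94.

94 km — the smallest possible combined total.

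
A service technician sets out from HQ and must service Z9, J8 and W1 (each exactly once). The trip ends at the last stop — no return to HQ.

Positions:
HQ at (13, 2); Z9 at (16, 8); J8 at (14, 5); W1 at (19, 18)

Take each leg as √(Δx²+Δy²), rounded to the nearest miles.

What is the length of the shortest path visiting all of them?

17 miles — the minimum one-way total.

There are 3! = 6 possible orderings.
HQ - Z9 - J8 - W1: 7+4+14 = 25
HQ - Z9 - W1 - J8: 7+10+14 = 31
HQ - J8 - Z9 - W1: 3+4+10 = 17
HQ - J8 - W1 - Z9: 3+14+10 = 27
HQ - W1 - Z9 - J8: 17+10+4 = 31
HQ - W1 - J8 - Z9: 17+14+4 = 35
The minimum is 17.
One shortest path: HQ → J8 → Z9 → W1.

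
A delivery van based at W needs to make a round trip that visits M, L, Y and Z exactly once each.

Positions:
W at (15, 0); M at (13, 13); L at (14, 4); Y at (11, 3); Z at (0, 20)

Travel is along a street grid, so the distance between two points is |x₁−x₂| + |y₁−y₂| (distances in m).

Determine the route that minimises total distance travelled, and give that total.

There are 12 distinct closed tours to check (reversals are equivalent).
W - M - L - Y - Z - W: 15+10+4+28+35 = 92
W - M - L - Z - Y - W: 15+10+30+28+7 = 90
W - M - Y - L - Z - W: 15+12+4+30+35 = 96
W - M - Y - Z - L - W: 15+12+28+30+5 = 90
W - M - Z - L - Y - W: 15+20+30+4+7 = 76
W - M - Z - Y - L - W: 15+20+28+4+5 = 72
W - L - M - Y - Z - W: 5+10+12+28+35 = 90
W - L - M - Z - Y - W: 5+10+20+28+7 = 70
W - L - Y - M - Z - W: 5+4+12+20+35 = 76
W - L - Z - M - Y - W: 5+30+20+12+7 = 74
W - Y - M - L - Z - W: 7+12+10+30+35 = 94
W - Y - L - M - Z - W: 7+4+10+20+35 = 76
The minimum is 70.
One optimal route: W → L → M → Z → Y → W (or its reverse).

Minimum total distance: 70 m.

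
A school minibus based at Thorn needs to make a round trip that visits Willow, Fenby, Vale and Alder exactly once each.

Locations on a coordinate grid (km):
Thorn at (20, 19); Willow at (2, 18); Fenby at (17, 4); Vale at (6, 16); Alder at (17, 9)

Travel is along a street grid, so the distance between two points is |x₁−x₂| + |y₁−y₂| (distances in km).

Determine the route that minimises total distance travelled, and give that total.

Minimum total distance: 66 km.

Thorn→Willow→Fenby→Vale→Alder→Thorn: 19+29+23+18+13 = 102
Thorn→Willow→Fenby→Alder→Vale→Thorn: 19+29+5+18+17 = 88
Thorn→Willow→Vale→Fenby→Alder→Thorn: 19+6+23+5+13 = 66
Thorn→Willow→Vale→Alder→Fenby→Thorn: 19+6+18+5+18 = 66
Thorn→Willow→Alder→Fenby→Vale→Thorn: 19+24+5+23+17 = 88
Thorn→Willow→Alder→Vale→Fenby→Thorn: 19+24+18+23+18 = 102
Thorn→Fenby→Willow→Vale→Alder→Thorn: 18+29+6+18+13 = 84
Thorn→Fenby→Willow→Alder→Vale→Thorn: 18+29+24+18+17 = 106
Thorn→Fenby→Vale→Willow→Alder→Thorn: 18+23+6+24+13 = 84
Thorn→Fenby→Alder→Willow→Vale→Thorn: 18+5+24+6+17 = 70
Thorn→Vale→Willow→Fenby→Alder→Thorn: 17+6+29+5+13 = 70
Thorn→Vale→Fenby→Willow→Alder→Thorn: 17+23+29+24+13 = 106
The minimum is 66.
One optimal route: Thorn → Willow → Vale → Fenby → Alder → Thorn (or its reverse).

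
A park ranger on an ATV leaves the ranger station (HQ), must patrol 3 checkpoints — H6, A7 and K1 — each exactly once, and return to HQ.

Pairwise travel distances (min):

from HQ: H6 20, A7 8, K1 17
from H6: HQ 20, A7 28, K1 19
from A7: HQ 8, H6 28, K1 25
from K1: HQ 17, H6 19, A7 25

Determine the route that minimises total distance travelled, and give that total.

There are 3 distinct closed tours to check (reversals are equivalent).
HQ→H6→A7→K1→HQ: 20+28+25+17 = 90
HQ→H6→K1→A7→HQ: 20+19+25+8 = 72
HQ→A7→H6→K1→HQ: 8+28+19+17 = 72
The minimum is 72.
One optimal route: HQ → H6 → K1 → A7 → HQ (or its reverse).

Shortest round trip = 72 min.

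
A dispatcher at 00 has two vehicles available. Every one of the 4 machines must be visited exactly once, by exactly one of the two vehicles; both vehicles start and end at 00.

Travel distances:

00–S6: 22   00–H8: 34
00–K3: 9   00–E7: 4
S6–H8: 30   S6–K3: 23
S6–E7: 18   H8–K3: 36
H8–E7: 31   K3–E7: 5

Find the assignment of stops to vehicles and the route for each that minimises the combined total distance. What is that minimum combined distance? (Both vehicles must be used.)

Try each way of splitting the stops between the two vehicles (each non-empty) and, for each split, find the best tour for each vehicle:
  {S6} + {H8, K3, E7}: 44 + 79 = 123
  {H8} + {S6, K3, E7}: 68 + 54 = 122
  {S6, H8} + {K3, E7}: 86 + 18 = 104
  {K3} + {S6, H8, E7}: 18 + 86 = 104
  {S6, K3} + {H8, E7}: 54 + 69 = 123
  {H8, K3} + {S6, E7}: 79 + 44 = 123
  … (7 splits in total)
Best: vehicle 1 00 → S6 → H8 → 00 = 86; vehicle 2 00 → K3 → E7 → 00 = 18; combined 104.

Minimum combined distance: 104.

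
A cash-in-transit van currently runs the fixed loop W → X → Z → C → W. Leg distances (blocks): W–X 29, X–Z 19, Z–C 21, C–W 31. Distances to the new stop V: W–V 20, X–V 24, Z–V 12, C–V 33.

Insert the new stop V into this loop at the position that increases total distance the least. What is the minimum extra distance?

Minimum extra distance: 15 blocks, inserting V between W and X.

Insertion cost between consecutive stops i–j is d(i,V) + d(V,j) − d(i,j):
  between W and X: 20 + 24 − 29 = 15
  between X and Z: 24 + 12 − 19 = 17
  between Z and C: 12 + 33 − 21 = 24
  between C and W: 33 + 20 − 31 = 22
Cheapest insertion is between W and X, adding 15.
New total = 100 + 15 = 115.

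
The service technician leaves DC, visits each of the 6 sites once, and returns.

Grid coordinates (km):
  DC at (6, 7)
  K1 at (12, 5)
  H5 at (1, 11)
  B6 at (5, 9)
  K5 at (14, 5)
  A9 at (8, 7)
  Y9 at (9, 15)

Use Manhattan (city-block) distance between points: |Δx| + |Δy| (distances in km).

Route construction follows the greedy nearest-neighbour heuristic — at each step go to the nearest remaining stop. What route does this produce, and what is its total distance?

At DC the remaining stops are A9 2, B6 3, K1 8, H5 9, K5 10, Y9 11; go to A9.
At A9 the remaining stops are B6 5, K1 6, K5 8, Y9 9, H5 11; go to B6.
At B6 the remaining stops are H5 6, Y9 10, K1 11, K5 13; go to H5.
At H5 the remaining stops are Y9 12, K1 17, K5 19; go to Y9.
At Y9 the remaining stops are K1 13, K5 15; go to K1.
At K1 the remaining stops are K5 2; go to K5.
Return K5→DC: 10.
Total = 2 + 5 + 6 + 12 + 13 + 2 + 10 = 50.

Total distance 50 km via the nearest-neighbour route DC → A9 → B6 → H5 → Y9 → K1 → K5 → DC.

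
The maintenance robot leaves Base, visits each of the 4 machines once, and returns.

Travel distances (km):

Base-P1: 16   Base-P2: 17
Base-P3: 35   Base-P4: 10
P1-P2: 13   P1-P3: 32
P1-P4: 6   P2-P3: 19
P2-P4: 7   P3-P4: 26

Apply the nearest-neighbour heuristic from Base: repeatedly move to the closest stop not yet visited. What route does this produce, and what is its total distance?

Nearest-neighbour total = 83 km; route Base → P4 → P1 → P2 → P3 → Base.

At Base the remaining stops are P4 10, P1 16, P2 17, P3 35; go to P4.
At P4 the remaining stops are P1 6, P2 7, P3 26; go to P1.
At P1 the remaining stops are P2 13, P3 32; go to P2.
At P2 the remaining stops are P3 19; go to P3.
Return P3→Base: 35.
Total = 10 + 6 + 13 + 19 + 35 = 83.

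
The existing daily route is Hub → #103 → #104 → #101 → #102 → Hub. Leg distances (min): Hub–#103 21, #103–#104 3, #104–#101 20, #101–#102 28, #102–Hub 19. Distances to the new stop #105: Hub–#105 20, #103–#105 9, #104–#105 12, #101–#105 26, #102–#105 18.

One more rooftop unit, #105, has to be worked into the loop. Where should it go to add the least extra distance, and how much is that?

+8 min — insert #105 between Hub and #103.

Insertion cost between consecutive stops i–j is d(i,#105) + d(#105,j) − d(i,j):
  between Hub and #103: 20 + 9 − 21 = 8
  between #103 and #104: 9 + 12 − 3 = 18
  between #104 and #101: 12 + 26 − 20 = 18
  between #101 and #102: 26 + 18 − 28 = 16
  between #102 and Hub: 18 + 20 − 19 = 19
Cheapest insertion is between Hub and #103, adding 8.
New total = 91 + 8 = 99.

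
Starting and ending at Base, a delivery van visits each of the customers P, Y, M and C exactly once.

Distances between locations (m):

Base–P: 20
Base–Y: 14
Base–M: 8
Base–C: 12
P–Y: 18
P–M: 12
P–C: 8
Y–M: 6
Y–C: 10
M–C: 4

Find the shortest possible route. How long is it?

Shortest round trip = 52 m.

With 4 stops there are 4!/2 = 12 distinct round trips (a route and its reverse cost the same).
Base-P-Y-M-C-Base: 20+18+6+4+12 = 60
Base-P-Y-C-M-Base: 20+18+10+4+8 = 60
Base-P-M-Y-C-Base: 20+12+6+10+12 = 60
Base-P-M-C-Y-Base: 20+12+4+10+14 = 60
Base-P-C-Y-M-Base: 20+8+10+6+8 = 52
Base-P-C-M-Y-Base: 20+8+4+6+14 = 52
Base-Y-P-M-C-Base: 14+18+12+4+12 = 60
Base-Y-P-C-M-Base: 14+18+8+4+8 = 52
Base-Y-M-P-C-Base: 14+6+12+8+12 = 52
Base-Y-C-P-M-Base: 14+10+8+12+8 = 52
Base-M-P-Y-C-Base: 8+12+18+10+12 = 60
Base-M-Y-P-C-Base: 8+6+18+8+12 = 52
The minimum is 52.
One optimal route: Base → P → C → Y → M → Base (or its reverse).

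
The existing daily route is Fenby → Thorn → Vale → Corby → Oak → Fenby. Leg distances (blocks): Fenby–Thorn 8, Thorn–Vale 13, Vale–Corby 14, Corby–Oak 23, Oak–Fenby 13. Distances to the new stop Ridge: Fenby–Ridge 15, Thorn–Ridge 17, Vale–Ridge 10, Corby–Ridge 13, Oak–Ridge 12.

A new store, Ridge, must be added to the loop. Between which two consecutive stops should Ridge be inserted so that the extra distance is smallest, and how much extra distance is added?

Insertion cost between consecutive stops i–j is d(i,Ridge) + d(Ridge,j) − d(i,j):
  between Fenby and Thorn: 15 + 17 − 8 = 24
  between Thorn and Vale: 17 + 10 − 13 = 14
  between Vale and Corby: 10 + 13 − 14 = 9
  between Corby and Oak: 13 + 12 − 23 = 2
  between Oak and Fenby: 12 + 15 − 13 = 14
Cheapest insertion is between Corby and Oak, adding 2.
New total = 71 + 2 = 73.

Adding 2 blocks by placing Ridge on the Corby–Oak leg.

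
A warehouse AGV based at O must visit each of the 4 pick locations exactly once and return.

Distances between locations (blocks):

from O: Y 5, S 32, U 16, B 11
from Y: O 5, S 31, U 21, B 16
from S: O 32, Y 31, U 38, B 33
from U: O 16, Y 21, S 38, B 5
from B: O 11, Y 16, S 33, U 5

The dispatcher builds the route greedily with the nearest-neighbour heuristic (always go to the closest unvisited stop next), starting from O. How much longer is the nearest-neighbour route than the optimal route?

From O: Y=5, B=11, U=16, S=32 → choose Y (5).
From Y: B=16, U=21, S=31 → choose B (16).
From B: U=5, S=33 → choose U (5).
From U: S=38 → choose S (38).
NN route O → Y → B → U → S → O costs 96.
Optimal: O → Y → S → U → B → O costs 90 (by enumerating all 12 distinct tours).
Excess = 96 − 90 = 6.

6 blocks longer than the optimal tour.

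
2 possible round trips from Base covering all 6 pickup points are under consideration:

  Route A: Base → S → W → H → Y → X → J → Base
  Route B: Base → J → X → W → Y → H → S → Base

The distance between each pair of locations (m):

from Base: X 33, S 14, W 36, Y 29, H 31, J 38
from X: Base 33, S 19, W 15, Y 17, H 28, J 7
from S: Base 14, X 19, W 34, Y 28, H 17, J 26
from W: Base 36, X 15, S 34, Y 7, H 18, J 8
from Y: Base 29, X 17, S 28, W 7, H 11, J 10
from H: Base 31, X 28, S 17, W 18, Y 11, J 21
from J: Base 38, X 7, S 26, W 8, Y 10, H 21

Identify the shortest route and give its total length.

Shortest is Route B, total 109 m.

Route A: 14 + 34 + 18 + 11 + 17 + 7 + 38 = 139
Route B: 38 + 7 + 15 + 7 + 11 + 17 + 14 = 109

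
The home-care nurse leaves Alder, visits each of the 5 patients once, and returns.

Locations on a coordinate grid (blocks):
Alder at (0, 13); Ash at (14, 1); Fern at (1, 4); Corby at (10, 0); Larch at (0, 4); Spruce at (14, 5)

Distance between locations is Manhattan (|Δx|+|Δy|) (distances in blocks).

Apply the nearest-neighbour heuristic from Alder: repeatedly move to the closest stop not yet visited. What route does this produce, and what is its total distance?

At Alder the remaining stops are Larch 9, Fern 10, Spruce 22, Corby 23, Ash 26; go to Larch.
At Larch the remaining stops are Fern 1, Corby 14, Spruce 15, Ash 17; go to Fern.
At Fern the remaining stops are Corby 13, Spruce 14, Ash 16; go to Corby.
At Corby the remaining stops are Ash 5, Spruce 9; go to Ash.
At Ash the remaining stops are Spruce 4; go to Spruce.
Return Spruce→Alder: 22.
Total = 9 + 1 + 13 + 5 + 4 + 22 = 54.

54 blocks along Alder → Larch → Fern → Corby → Ash → Spruce → Alder.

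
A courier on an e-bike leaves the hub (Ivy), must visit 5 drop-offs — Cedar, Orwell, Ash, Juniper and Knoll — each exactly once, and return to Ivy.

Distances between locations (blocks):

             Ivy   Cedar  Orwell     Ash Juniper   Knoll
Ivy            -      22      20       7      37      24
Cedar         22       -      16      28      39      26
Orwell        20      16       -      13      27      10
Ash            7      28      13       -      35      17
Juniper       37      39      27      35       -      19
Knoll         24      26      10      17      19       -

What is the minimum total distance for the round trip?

Shortest round trip = 108 blocks.

There are 60 distinct closed tours to check (reversals are equivalent).
Ivy → Cedar → Orwell → Ash → Juniper → Knoll → Ivy: 22+16+13+35+19+24 = 129
Ivy → Cedar → Orwell → Ash → Knoll → Juniper → Ivy: 22+16+13+17+19+37 = 124
Ivy → Cedar → Orwell → Juniper → Ash → Knoll → Ivy: 22+16+27+35+17+24 = 141
Ivy → Cedar → Orwell → Juniper → Knoll → Ash → Ivy: 22+16+27+19+17+7 = 108
Ivy → Cedar → Orwell → Knoll → Ash → Juniper → Ivy: 22+16+10+17+35+37 = 137
Ivy → Cedar → Orwell → Knoll → Juniper → Ash → Ivy: 22+16+10+19+35+7 = 109
Ivy → Cedar → Ash → Orwell → Juniper → Knoll → Ivy: 22+28+13+27+19+24 = 133
Ivy → Cedar → Ash → Orwell → Knoll → Juniper → Ivy: 22+28+13+10+19+37 = 129
Ivy → Cedar → Ash → Juniper → Orwell → Knoll → Ivy: 22+28+35+27+10+24 = 146
Ivy → Cedar → Ash → Juniper → Knoll → Orwell → Ivy: 22+28+35+19+10+20 = 134
Ivy → Cedar → Ash → Knoll → Orwell → Juniper → Ivy: 22+28+17+10+27+37 = 141
Ivy → Cedar → Ash → Knoll → Juniper → Orwell → Ivy: 22+28+17+19+27+20 = 133
Ivy → Cedar → Juniper → Orwell → Ash → Knoll → Ivy: 22+39+27+13+17+24 = 142
Ivy → Cedar → Juniper → Orwell → Knoll → Ash → Ivy: 22+39+27+10+17+7 = 122
… (46 more)
The minimum is 108.
One optimal route: Ivy → Cedar → Orwell → Juniper → Knoll → Ash → Ivy (or its reverse).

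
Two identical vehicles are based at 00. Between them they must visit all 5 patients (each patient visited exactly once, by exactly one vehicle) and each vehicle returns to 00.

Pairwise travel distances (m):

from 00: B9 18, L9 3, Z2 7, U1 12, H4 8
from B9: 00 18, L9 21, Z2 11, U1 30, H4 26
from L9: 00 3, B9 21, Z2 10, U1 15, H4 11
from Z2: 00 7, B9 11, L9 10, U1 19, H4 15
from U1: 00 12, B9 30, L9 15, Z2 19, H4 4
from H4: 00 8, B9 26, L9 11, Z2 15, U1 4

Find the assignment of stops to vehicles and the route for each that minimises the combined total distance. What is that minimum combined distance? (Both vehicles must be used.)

Minimum combined distance: 66 m.

Try each way of splitting the stops between the two vehicles (each non-empty) and, for each split, find the best tour for each vehicle:
  {B9} + {L9, Z2, U1, H4}: 36 + 44 = 80
  {L9} + {B9, Z2, U1, H4}: 6 + 60 = 66
  {B9, L9} + {Z2, U1, H4}: 42 + 38 = 80
  {Z2} + {B9, L9, U1, H4}: 14 + 66 = 80
  {B9, Z2} + {L9, U1, H4}: 36 + 30 = 66
  {L9, Z2} + {B9, U1, H4}: 20 + 60 = 80
  … (15 splits in total)
Best: vehicle 1 00 → L9 → 00 = 6; vehicle 2 00 → B9 → Z2 → U1 → H4 → 00 = 60; combined 66.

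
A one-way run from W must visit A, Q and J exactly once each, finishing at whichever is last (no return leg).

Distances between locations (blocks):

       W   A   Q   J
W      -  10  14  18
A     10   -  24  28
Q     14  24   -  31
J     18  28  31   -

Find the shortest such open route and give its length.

Shortest open route: 65 blocks.

There are 3! = 6 possible orderings.
W → A → Q → J: 10+24+31 = 65
W → A → J → Q: 10+28+31 = 69
W → Q → A → J: 14+24+28 = 66
W → Q → J → A: 14+31+28 = 73
W → J → A → Q: 18+28+24 = 70
W → J → Q → A: 18+31+24 = 73
The minimum is 65.
One shortest path: W → A → Q → J.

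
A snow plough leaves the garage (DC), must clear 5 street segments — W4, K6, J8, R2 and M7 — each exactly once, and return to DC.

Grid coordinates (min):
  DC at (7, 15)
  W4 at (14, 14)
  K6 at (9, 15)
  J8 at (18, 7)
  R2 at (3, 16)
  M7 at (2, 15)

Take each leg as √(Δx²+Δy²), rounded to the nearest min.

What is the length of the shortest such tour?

There are 60 distinct closed tours to check (reversals are equivalent).
DC → W4 → K6 → J8 → R2 → M7 → DC: 7+5+12+17+1+5 = 47
DC → W4 → K6 → J8 → M7 → R2 → DC: 7+5+12+18+1+4 = 47
DC → W4 → K6 → R2 → J8 → M7 → DC: 7+5+6+17+18+5 = 58
DC → W4 → K6 → R2 → M7 → J8 → DC: 7+5+6+1+18+14 = 51
DC → W4 → K6 → M7 → J8 → R2 → DC: 7+5+7+18+17+4 = 58
DC → W4 → K6 → M7 → R2 → J8 → DC: 7+5+7+1+17+14 = 51
DC → W4 → J8 → K6 → R2 → M7 → DC: 7+8+12+6+1+5 = 39
DC → W4 → J8 → K6 → M7 → R2 → DC: 7+8+12+7+1+4 = 39
DC → W4 → J8 → R2 → K6 → M7 → DC: 7+8+17+6+7+5 = 50
DC → W4 → J8 → R2 → M7 → K6 → DC: 7+8+17+1+7+2 = 42
DC → W4 → J8 → M7 → K6 → R2 → DC: 7+8+18+7+6+4 = 50
DC → W4 → J8 → M7 → R2 → K6 → DC: 7+8+18+1+6+2 = 42
DC → W4 → R2 → K6 → J8 → M7 → DC: 7+11+6+12+18+5 = 59
DC → W4 → R2 → K6 → M7 → J8 → DC: 7+11+6+7+18+14 = 63
… (46 more)
DC → K6 → W4 → J8 → R2 → M7 → DC: 2+5+8+17+1+5 = 38  ← best
The minimum is 38.
One optimal route: DC → K6 → W4 → J8 → R2 → M7 → DC (or its reverse).

Shortest round trip = 38 min.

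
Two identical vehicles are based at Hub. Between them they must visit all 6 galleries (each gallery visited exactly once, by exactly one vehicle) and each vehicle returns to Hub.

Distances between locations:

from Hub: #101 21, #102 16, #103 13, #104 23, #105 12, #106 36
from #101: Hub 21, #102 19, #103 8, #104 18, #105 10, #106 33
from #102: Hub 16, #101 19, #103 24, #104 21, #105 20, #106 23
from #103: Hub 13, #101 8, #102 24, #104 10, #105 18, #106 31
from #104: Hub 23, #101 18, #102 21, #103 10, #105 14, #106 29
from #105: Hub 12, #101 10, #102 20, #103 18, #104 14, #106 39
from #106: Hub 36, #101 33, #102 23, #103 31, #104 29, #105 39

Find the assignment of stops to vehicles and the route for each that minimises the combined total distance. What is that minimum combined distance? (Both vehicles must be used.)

Check every non-empty split of the stops between the two vehicles; for each half take its own optimal tour:
  {#101} + {#102, #103, #104, #105, #106}: 42 + 106 = 148
  {#102} + {#101, #103, #104, #105, #106}: 32 + 105 = 137
  {#101, #102} + {#103, #104, #105, #106}: 56 + 99 = 155
  {#103} + {#101, #102, #104, #105, #106}: 26 + 108 = 134
  {#101, #103} + {#102, #104, #105, #106}: 42 + 94 = 136
  {#102, #103} + {#101, #104, #105, #106}: 53 + 105 = 158
  … (31 splits in total)
  {#105} + {#101, #102, #103, #104, #106}: 24 + 107 = 131  ← best
Best: vehicle 1 Hub → #105 → Hub = 24; vehicle 2 Hub → #101 → #103 → #104 → #106 → #102 → Hub = 107; combined 131.

Minimum combined distance: 131.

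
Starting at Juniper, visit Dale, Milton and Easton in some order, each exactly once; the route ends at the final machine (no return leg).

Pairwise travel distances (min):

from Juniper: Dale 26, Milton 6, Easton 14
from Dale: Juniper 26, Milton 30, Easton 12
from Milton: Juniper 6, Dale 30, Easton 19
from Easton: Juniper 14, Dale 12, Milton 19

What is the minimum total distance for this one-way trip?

There are 3! = 6 possible orderings.
Juniper→Dale→Milton→Easton: 26+30+19 = 75
Juniper→Dale→Easton→Milton: 26+12+19 = 57
Juniper→Milton→Dale→Easton: 6+30+12 = 48
Juniper→Milton→Easton→Dale: 6+19+12 = 37
Juniper→Easton→Dale→Milton: 14+12+30 = 56
Juniper→Easton→Milton→Dale: 14+19+30 = 63
The minimum is 37.
One shortest path: Juniper → Milton → Easton → Dale.

37 min — the minimum one-way total.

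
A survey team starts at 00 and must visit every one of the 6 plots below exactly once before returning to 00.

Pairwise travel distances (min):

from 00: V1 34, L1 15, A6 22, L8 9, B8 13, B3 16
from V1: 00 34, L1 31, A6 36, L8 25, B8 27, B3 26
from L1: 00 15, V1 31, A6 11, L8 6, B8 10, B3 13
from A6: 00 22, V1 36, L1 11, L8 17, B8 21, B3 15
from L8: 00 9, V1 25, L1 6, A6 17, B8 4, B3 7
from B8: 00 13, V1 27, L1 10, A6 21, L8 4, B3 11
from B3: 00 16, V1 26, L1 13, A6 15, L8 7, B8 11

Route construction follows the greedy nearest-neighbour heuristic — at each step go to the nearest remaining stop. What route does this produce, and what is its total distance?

Nearest-neighbour total = 109 min; route 00 → L8 → B8 → L1 → A6 → B3 → V1 → 00.

00 → [L8:9 / B8:13 / L1:15 / B3:16 / A6:22 / V1:34] → L8 (9)
L8 → [B8:4 / L1:6 / B3:7 / A6:17 / V1:25] → B8 (4)
B8 → [L1:10 / B3:11 / A6:21 / V1:27] → L1 (10)
L1 → [A6:11 / B3:13 / V1:31] → A6 (11)
A6 → [B3:15 / V1:36] → B3 (15)
B3 → [V1:26] → V1 (26)
Return V1→00: 34.
Total = 9 + 4 + 10 + 11 + 15 + 26 + 34 = 109.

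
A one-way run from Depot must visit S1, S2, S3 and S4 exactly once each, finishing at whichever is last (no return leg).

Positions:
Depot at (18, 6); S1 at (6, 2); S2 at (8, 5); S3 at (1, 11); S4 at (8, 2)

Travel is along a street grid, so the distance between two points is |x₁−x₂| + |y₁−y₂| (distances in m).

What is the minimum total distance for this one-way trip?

Minimum one-way distance = 30 m.

There are 4! = 24 possible orderings.
Depot → S1 → S2 → S3 → S4: 16+5+13+16 = 50
Depot → S1 → S2 → S4 → S3: 16+5+3+16 = 40
Depot → S1 → S3 → S2 → S4: 16+14+13+3 = 46
Depot → S1 → S3 → S4 → S2: 16+14+16+3 = 49
Depot → S1 → S4 → S2 → S3: 16+2+3+13 = 34
Depot → S1 → S4 → S3 → S2: 16+2+16+13 = 47
Depot → S2 → S1 → S3 → S4: 11+5+14+16 = 46
Depot → S2 → S1 → S4 → S3: 11+5+2+16 = 34
Depot → S2 → S3 → S1 → S4: 11+13+14+2 = 40
Depot → S2 → S3 → S4 → S1: 11+13+16+2 = 42
Depot → S2 → S4 → S1 → S3: 11+3+2+14 = 30
Depot → S2 → S4 → S3 → S1: 11+3+16+14 = 44
Depot → S3 → S1 → S2 → S4: 22+14+5+3 = 44
Depot → S3 → S1 → S4 → S2: 22+14+2+3 = 41
… (10 more)
The minimum is 30.
One shortest path: Depot → S2 → S4 → S1 → S3.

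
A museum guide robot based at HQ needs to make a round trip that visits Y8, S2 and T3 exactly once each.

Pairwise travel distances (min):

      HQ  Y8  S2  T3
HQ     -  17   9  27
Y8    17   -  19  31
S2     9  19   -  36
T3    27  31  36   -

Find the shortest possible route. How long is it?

Minimum total distance: 86 min.

With 3 stops there are 3!/2 = 3 distinct round trips (a route and its reverse cost the same).
HQ-Y8-S2-T3-HQ: 17+19+36+27 = 99
HQ-Y8-T3-S2-HQ: 17+31+36+9 = 93
HQ-S2-Y8-T3-HQ: 9+19+31+27 = 86
The minimum is 86.
One optimal route: HQ → S2 → Y8 → T3 → HQ (or its reverse).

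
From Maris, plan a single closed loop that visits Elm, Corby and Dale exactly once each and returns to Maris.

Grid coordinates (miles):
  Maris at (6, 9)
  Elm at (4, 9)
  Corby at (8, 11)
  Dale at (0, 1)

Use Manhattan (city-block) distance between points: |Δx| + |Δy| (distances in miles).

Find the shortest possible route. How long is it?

There are 3 distinct closed tours to check (reversals are equivalent).
Maris→Elm→Corby→Dale→Maris: 2+6+18+14 = 40
Maris→Elm→Dale→Corby→Maris: 2+12+18+4 = 36
Maris→Corby→Elm→Dale→Maris: 4+6+12+14 = 36
The minimum is 36.
One optimal route: Maris → Elm → Dale → Corby → Maris (or its reverse).

36 miles — the shortest possible round trip.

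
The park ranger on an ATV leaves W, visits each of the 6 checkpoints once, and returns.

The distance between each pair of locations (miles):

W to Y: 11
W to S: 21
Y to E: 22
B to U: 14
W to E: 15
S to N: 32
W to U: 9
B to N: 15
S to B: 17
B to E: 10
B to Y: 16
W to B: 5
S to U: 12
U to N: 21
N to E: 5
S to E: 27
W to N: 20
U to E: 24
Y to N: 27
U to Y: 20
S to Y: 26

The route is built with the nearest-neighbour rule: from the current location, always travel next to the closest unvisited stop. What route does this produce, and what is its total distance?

From W: distances to unvisited — B=5, U=9, Y=11, E=15, N=20, S=21. Nearest is B (5).
From B: distances to unvisited — E=10, U=14, N=15, Y=16, S=17. Nearest is E (10).
From E: distances to unvisited — N=5, Y=22, U=24, S=27. Nearest is N (5).
From N: distances to unvisited — U=21, Y=27, S=32. Nearest is U (21).
From U: distances to unvisited — S=12, Y=20. Nearest is S (12).
From S: distances to unvisited — Y=26. Nearest is Y (26).
Return Y→W: 11.
Total = 5 + 10 + 5 + 21 + 12 + 26 + 11 = 90.

90 miles along W → B → E → N → U → S → Y → W.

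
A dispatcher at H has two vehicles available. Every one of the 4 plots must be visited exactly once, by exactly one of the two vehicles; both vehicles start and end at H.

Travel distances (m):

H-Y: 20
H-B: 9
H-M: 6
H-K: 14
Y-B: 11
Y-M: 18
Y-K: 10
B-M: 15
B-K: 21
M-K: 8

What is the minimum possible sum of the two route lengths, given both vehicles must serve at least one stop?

Check every non-empty split of the stops between the two vehicles; for each half take its own optimal tour:
  {Y} + {B, M, K}: 40 + 44 = 84
  {B} + {Y, M, K}: 18 + 44 = 62
  {Y, B} + {M, K}: 40 + 28 = 68
  {M} + {Y, B, K}: 12 + 44 = 56
  {Y, M} + {B, K}: 44 + 44 = 88
  {B, M} + {Y, K}: 30 + 44 = 74
  … (7 splits in total)
Best: vehicle 1 H → M → H = 12; vehicle 2 H → B → Y → K → H = 44; combined 56.

56 m — the smallest possible combined total.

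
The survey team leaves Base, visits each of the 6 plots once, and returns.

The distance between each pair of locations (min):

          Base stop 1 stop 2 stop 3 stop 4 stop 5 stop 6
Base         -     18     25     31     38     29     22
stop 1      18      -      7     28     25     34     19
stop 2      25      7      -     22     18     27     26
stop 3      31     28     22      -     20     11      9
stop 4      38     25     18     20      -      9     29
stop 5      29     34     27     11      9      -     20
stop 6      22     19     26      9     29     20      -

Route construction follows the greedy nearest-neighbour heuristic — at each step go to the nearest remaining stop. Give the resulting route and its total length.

94 min along Base → stop 1 → stop 2 → stop 4 → stop 5 → stop 3 → stop 6 → Base.

From Base: distances to unvisited — stop 1=18, stop 6=22, stop 2=25, stop 5=29, stop 3=31, stop 4=38. Nearest is stop 1 (18).
From stop 1: distances to unvisited — stop 2=7, stop 6=19, stop 4=25, stop 3=28, stop 5=34. Nearest is stop 2 (7).
From stop 2: distances to unvisited — stop 4=18, stop 3=22, stop 6=26, stop 5=27. Nearest is stop 4 (18).
From stop 4: distances to unvisited — stop 5=9, stop 3=20, stop 6=29. Nearest is stop 5 (9).
From stop 5: distances to unvisited — stop 3=11, stop 6=20. Nearest is stop 3 (11).
From stop 3: distances to unvisited — stop 6=9. Nearest is stop 6 (9).
Return stop 6→Base: 22.
Total = 18 + 7 + 18 + 9 + 11 + 9 + 22 = 94.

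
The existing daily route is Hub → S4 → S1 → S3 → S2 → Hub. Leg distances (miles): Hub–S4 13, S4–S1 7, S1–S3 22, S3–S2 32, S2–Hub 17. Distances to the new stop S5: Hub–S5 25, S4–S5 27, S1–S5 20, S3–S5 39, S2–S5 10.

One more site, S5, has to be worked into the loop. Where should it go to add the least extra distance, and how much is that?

Adding 17 miles by placing S5 on the S3–S2 leg.

Insertion cost between consecutive stops i–j is d(i,S5) + d(S5,j) − d(i,j):
  between Hub and S4: 25 + 27 − 13 = 39
  between S4 and S1: 27 + 20 − 7 = 40
  between S1 and S3: 20 + 39 − 22 = 37
  between S3 and S2: 39 + 10 − 32 = 17
  between S2 and Hub: 10 + 25 − 17 = 18
Cheapest insertion is between S3 and S2, adding 17.
New total = 91 + 17 = 108.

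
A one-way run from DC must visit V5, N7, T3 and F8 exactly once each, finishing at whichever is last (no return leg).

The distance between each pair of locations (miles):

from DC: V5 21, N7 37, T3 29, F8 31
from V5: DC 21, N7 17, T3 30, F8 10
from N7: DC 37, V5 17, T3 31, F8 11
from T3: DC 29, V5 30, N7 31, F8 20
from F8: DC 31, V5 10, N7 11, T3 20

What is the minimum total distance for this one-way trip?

There are 4! = 24 possible orderings.
DC→V5→N7→T3→F8: 21+17+31+20 = 89
DC→V5→N7→F8→T3: 21+17+11+20 = 69
DC→V5→T3→N7→F8: 21+30+31+11 = 93
DC→V5→T3→F8→N7: 21+30+20+11 = 82
DC→V5→F8→N7→T3: 21+10+11+31 = 73
DC→V5→F8→T3→N7: 21+10+20+31 = 82
DC→N7→V5→T3→F8: 37+17+30+20 = 104
DC→N7→V5→F8→T3: 37+17+10+20 = 84
DC→N7→T3→V5→F8: 37+31+30+10 = 108
DC→N7→T3→F8→V5: 37+31+20+10 = 98
DC→N7→F8→V5→T3: 37+11+10+30 = 88
DC→N7→F8→T3→V5: 37+11+20+30 = 98
DC→T3→V5→N7→F8: 29+30+17+11 = 87
DC→T3→V5→F8→N7: 29+30+10+11 = 80
… (10 more)
The minimum is 69.
One shortest path: DC → V5 → N7 → F8 → T3.

Minimum one-way distance = 69 miles.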